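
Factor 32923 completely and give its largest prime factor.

32923 = 11 · 2993
2993 = 41 · 73
73 is prime.
So 32923 = 11 · 41 · 73; the largest prime factor is 73.

73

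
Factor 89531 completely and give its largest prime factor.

89531 = 13 · 6887
6887 = 71 · 97
97 is prime.
So 89531 = 13 · 71 · 97; the largest prime factor is 97.

97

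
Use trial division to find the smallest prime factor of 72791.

72791 is odd.
Digit sum 26, not divisible by 3.
Ends in 1: not divisible by 5.
7: 72791 = 7·10398 + 5
11: 72791 = 11·6617 + 4
13: 72791 = 13·5599 + 4
17: 72791 = 17·4281 + 14
19: 72791 = 19·3831 + 2
23: 72791 = 23·3164 + 19
29: 72791 = 29·2510 + 1
31: 72791 = 31·2348 + 3
37: 72791 = 37·1967 + 12
41: 72791 = 41·1775 + 16
43: 72791 = 43·1692 + 35
47: 72791 = 47·1548 + 35
53: 72791 = 53·1373 + 22
59: 72791 = 59·1233 + 44
61: 72791 = 61·1193 + 18
67: 72791 = 67·1086 + 29
71: 72791 = 71·1025 + 16
73: 72791 = 73·997 + 10
79: 72791 = 79·921 + 32
83: 72791 = 83·877

83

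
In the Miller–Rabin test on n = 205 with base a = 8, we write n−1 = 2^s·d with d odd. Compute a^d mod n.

197

205 − 1 = 204 = 2^2 · 51, so d = 51.
8^1 ≡ 8 (mod 205)
8^2 ≡ 8^2 = 64 ≡ 64 (mod 205)
8^4 ≡ 64^2 = 4096 ≡ 201 (mod 205)
8^8 ≡ 201^2 = 40401 ≡ 16 (mod 205)
8^16 ≡ 16^2 = 256 ≡ 51 (mod 205)
8^32 ≡ 51^2 = 2601 ≡ 141 (mod 205)
51 = 32 + 16 + 2 + 1 in binary powers of 2.
So 8^51 ≡ 141 · 51 · 64 · 8 ≡ 197 (mod 205).
Squaring chain: 197 → 64; never reaches −1, so base 8 is a Miller–Rabin witness that 205 is composite.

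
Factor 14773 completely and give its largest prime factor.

14773 = 11 · 1343
1343 = 17 · 79
79 is prime.
So 14773 = 11 · 17 · 79; the largest prime factor is 79.

79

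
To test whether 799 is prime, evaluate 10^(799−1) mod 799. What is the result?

10^1 ≡ 10 (mod 799)
10^2 ≡ 10^2 = 100 ≡ 100 (mod 799)
10^4 ≡ 100^2 = 10000 ≡ 412 (mod 799)
10^8 ≡ 412^2 = 169744 ≡ 356 (mod 799)
10^16 ≡ 356^2 = 126736 ≡ 494 (mod 799)
10^32 ≡ 494^2 = 244036 ≡ 341 (mod 799)
10^64 ≡ 341^2 = 116281 ≡ 426 (mod 799)
10^128 ≡ 426^2 = 181476 ≡ 103 (mod 799)
10^256 ≡ 103^2 = 10609 ≡ 222 (mod 799)
10^512 ≡ 222^2 = 49284 ≡ 545 (mod 799)
798 = 512 + 256 + 16 + 8 + 4 + 2 in binary powers of 2.
So 10^798 ≡ 545 · 222 · 494 · 356 · 412 · 100 ≡ 212 (mod 799).
Since 212 ≠ 1, base 10 is a Fermat witness: 799 is composite.

212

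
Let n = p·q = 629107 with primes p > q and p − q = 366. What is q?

Since p = q + 366, we have 629107 = q(q + 366), so q² + 366q − 629107 = 0.
Discriminant: 366² + 4·629107 = 133956 + 2516428 = 2650384; √2650384 = 1628.
q = (−366 + 1628)/2 = 631, and p = q + 366 = 997.
Check: 631 · 997 = 629107.

631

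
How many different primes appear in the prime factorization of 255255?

6

255255 = 3 · 85085
85085 = 5 · 17017
17017 = 7 · 2431
2431 = 11 · 221
221 = 13 · 17
255255 = 3 · 5 · 7 · 11 · 13 · 17, which has 6 distinct prime factors.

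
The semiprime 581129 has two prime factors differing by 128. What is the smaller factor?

701

Since p = q + 128, we have 581129 = q(q + 128), so q² + 128q − 581129 = 0.
Discriminant: 128² + 4·581129 = 16384 + 2324516 = 2340900; √2340900 = 1530.
q = (−128 + 1530)/2 = 701, and p = q + 128 = 829.
Check: 701 · 829 = 581129.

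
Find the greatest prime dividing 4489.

4489 = 67 · 67
67 = 67 · 1
So 4489 = 67^2; the largest prime factor is 67.

67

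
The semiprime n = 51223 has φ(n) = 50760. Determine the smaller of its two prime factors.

181

φ(n) = (p−1)(q−1) = n − (p+q) + 1, so p + q = 51223 − 50760 + 1 = 464.
p and q are the roots of t² − 464t + 51223 = 0.
Discriminant: 464² − 4·51223 = 215296 − 204892 = 10404; √10404 = 102.
q = (464 − 102)/2 = 181, p = (464 + 102)/2 = 283.
Check: 181 · 283 = 51223.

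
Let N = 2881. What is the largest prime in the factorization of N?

67

2881 = 43 · 67
67 is prime.
So 2881 = 43 · 67; the largest prime factor is 67.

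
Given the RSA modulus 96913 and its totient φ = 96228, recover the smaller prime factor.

199

φ(n) = (p−1)(q−1) = n − (p+q) + 1, so p + q = 96913 − 96228 + 1 = 686.
p and q are the roots of t² − 686t + 96913 = 0.
Discriminant: 686² − 4·96913 = 470596 − 387652 = 82944; √82944 = 288.
q = (686 − 288)/2 = 199, p = (686 + 288)/2 = 487.
Check: 199 · 487 = 96913.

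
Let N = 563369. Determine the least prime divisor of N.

563369 is odd.
Digit sum 32, not divisible by 3.
Ends in 9: not divisible by 5.
7: 563369 = 7·80481 + 2
11: 563369 = 11·51215 + 4
13: 563369 = 13·43336 + 1
17: 563369 = 17·33139 + 6
19: 563369 = 19·29651

19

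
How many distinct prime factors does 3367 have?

3

3367 = 7 · 481
481 = 13 · 37
3367 = 7 · 13 · 37, which has 3 distinct prime factors.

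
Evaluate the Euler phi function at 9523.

9328

Factor: 9523 = 89 · 107.
φ(9523) = (89−1) · (107−1) = 88 · 106 = 9328.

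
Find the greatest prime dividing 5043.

5043 = 3 · 1681
1681 = 41 · 41
41 = 41 · 1
So 5043 = 3 · 41^2; the largest prime factor is 41.

41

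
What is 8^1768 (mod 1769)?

8^1 ≡ 8 (mod 1769)
8^2 ≡ 8^2 = 64 ≡ 64 (mod 1769)
8^4 ≡ 64^2 = 4096 ≡ 558 (mod 1769)
8^8 ≡ 558^2 = 311364 ≡ 20 (mod 1769)
8^16 ≡ 20^2 = 400 ≡ 400 (mod 1769)
8^32 ≡ 400^2 = 160000 ≡ 790 (mod 1769)
8^64 ≡ 790^2 = 624100 ≡ 1412 (mod 1769)
8^128 ≡ 1412^2 = 1993744 ≡ 81 (mod 1769)
8^256 ≡ 81^2 = 6561 ≡ 1254 (mod 1769)
8^512 ≡ 1254^2 = 1572516 ≡ 1644 (mod 1769)
8^1024 ≡ 1644^2 = 2702736 ≡ 1473 (mod 1769)
1768 = 1024 + 512 + 128 + 64 + 32 + 8 in binary powers of 2.
So 8^1768 ≡ 1473 · 1644 · 81 · 1412 · 790 · 20 ≡ 935 (mod 1769).
Since 935 ≠ 1, base 8 is a Fermat witness: 1769 is composite.

935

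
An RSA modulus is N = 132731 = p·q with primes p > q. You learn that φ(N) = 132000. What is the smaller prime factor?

331

φ(n) = (p−1)(q−1) = n − (p+q) + 1, so p + q = 132731 − 132000 + 1 = 732.
p and q are the roots of t² − 732t + 132731 = 0.
Discriminant: 732² − 4·132731 = 535824 − 530924 = 4900; √4900 = 70.
q = (732 − 70)/2 = 331, p = (732 + 70)/2 = 401.
Check: 331 · 401 = 132731.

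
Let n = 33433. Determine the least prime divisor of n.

67

33433 is odd.
Digit sum 16, not divisible by 3.
Ends in 3: not divisible by 5.
7: 33433 = 7·4776 + 1
11: 33433 = 11·3039 + 4
13: 33433 = 13·2571 + 10
17: 33433 = 17·1966 + 11
19: 33433 = 19·1759 + 12
23: 33433 = 23·1453 + 14
29: 33433 = 29·1152 + 25
31: 33433 = 31·1078 + 15
37: 33433 = 37·903 + 22
41: 33433 = 41·815 + 18
43: 33433 = 43·777 + 22
47: 33433 = 47·711 + 16
53: 33433 = 53·630 + 43
59: 33433 = 59·566 + 39
61: 33433 = 61·548 + 5
67: 33433 = 67·499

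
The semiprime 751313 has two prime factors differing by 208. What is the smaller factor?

Since p = q + 208, we have 751313 = q(q + 208), so q² + 208q − 751313 = 0.
Discriminant: 208² + 4·751313 = 43264 + 3005252 = 3048516; √3048516 = 1746.
q = (−208 + 1746)/2 = 769, and p = q + 208 = 977.
Check: 769 · 977 = 751313.

769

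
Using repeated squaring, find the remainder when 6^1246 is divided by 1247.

6^1 ≡ 6 (mod 1247)
6^2 ≡ 6^2 = 36 ≡ 36 (mod 1247)
6^4 ≡ 36^2 = 1296 ≡ 49 (mod 1247)
6^8 ≡ 49^2 = 2401 ≡ 1154 (mod 1247)
6^16 ≡ 1154^2 = 1331716 ≡ 1167 (mod 1247)
6^32 ≡ 1167^2 = 1361889 ≡ 165 (mod 1247)
6^64 ≡ 165^2 = 27225 ≡ 1038 (mod 1247)
6^128 ≡ 1038^2 = 1077444 ≡ 36 (mod 1247)
6^256 ≡ 36^2 = 1296 ≡ 49 (mod 1247)
6^512 ≡ 49^2 = 2401 ≡ 1154 (mod 1247)
6^1024 ≡ 1154^2 = 1331716 ≡ 1167 (mod 1247)
1246 = 1024 + 128 + 64 + 16 + 8 + 4 + 2 in binary powers of 2.
So 6^1246 ≡ 1167 · 36 · 1038 · 1167 · 1154 · 49 · 36 ≡ 436 (mod 1247).
Since 436 ≠ 1, base 6 is a Fermat witness: 1247 is composite.

436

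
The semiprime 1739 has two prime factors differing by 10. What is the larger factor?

47

Since p = q + 10, we have 1739 = q(q + 10), so q² + 10q − 1739 = 0.
Discriminant: 10² + 4·1739 = 100 + 6956 = 7056; √7056 = 84.
q = (−10 + 84)/2 = 37, and p = q + 10 = 47.
Check: 37 · 47 = 1739.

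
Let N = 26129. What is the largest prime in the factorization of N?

26129 = 17 · 1537
1537 = 29 · 53
53 is prime.
So 26129 = 17 · 29 · 53; the largest prime factor is 53.

53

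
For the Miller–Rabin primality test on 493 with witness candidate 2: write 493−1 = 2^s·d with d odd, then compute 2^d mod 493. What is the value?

76

493 − 1 = 492 = 2^2 · 123, so d = 123.
2^1 ≡ 2 (mod 493)
2^2 ≡ 2^2 = 4 ≡ 4 (mod 493)
2^4 ≡ 4^2 = 16 ≡ 16 (mod 493)
2^8 ≡ 16^2 = 256 ≡ 256 (mod 493)
2^16 ≡ 256^2 = 65536 ≡ 460 (mod 493)
2^32 ≡ 460^2 = 211600 ≡ 103 (mod 493)
2^64 ≡ 103^2 = 10609 ≡ 256 (mod 493)
123 = 64 + 32 + 16 + 8 + 2 + 1 in binary powers of 2.
So 2^123 ≡ 256 · 103 · 460 · 256 · 4 · 2 ≡ 76 (mod 493).
Squaring chain: 76 → 353; never reaches −1, so base 2 is a Miller–Rabin witness that 493 is composite.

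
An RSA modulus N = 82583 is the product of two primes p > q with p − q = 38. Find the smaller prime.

269

Since p = q + 38, we have 82583 = q(q + 38), so q² + 38q − 82583 = 0.
Discriminant: 38² + 4·82583 = 1444 + 330332 = 331776; √331776 = 576.
q = (−38 + 576)/2 = 269, and p = q + 38 = 307.
Check: 269 · 307 = 82583.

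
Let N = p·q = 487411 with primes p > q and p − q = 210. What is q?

601

Since p = q + 210, we have 487411 = q(q + 210), so q² + 210q − 487411 = 0.
Discriminant: 210² + 4·487411 = 44100 + 1949644 = 1993744; √1993744 = 1412.
q = (−210 + 1412)/2 = 601, and p = q + 210 = 811.
Check: 601 · 811 = 487411.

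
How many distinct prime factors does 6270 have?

6270 = 2 · 3135
3135 = 3 · 1045
1045 = 5 · 209
209 = 11 · 19
6270 = 2 · 3 · 5 · 11 · 19, which has 5 distinct prime factors.

5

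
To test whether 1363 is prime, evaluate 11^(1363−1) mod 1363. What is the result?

11^1 ≡ 11 (mod 1363)
11^2 ≡ 11^2 = 121 ≡ 121 (mod 1363)
11^4 ≡ 121^2 = 14641 ≡ 1011 (mod 1363)
11^8 ≡ 1011^2 = 1022121 ≡ 1234 (mod 1363)
11^16 ≡ 1234^2 = 1522756 ≡ 285 (mod 1363)
11^32 ≡ 285^2 = 81225 ≡ 808 (mod 1363)
11^64 ≡ 808^2 = 652864 ≡ 1350 (mod 1363)
11^128 ≡ 1350^2 = 1822500 ≡ 169 (mod 1363)
11^256 ≡ 169^2 = 28561 ≡ 1301 (mod 1363)
11^512 ≡ 1301^2 = 1692601 ≡ 1118 (mod 1363)
11^1024 ≡ 1118^2 = 1249924 ≡ 53 (mod 1363)
1362 = 1024 + 256 + 64 + 16 + 2 in binary powers of 2.
So 11^1362 ≡ 53 · 1301 · 1350 · 285 · 121 ≡ 1193 (mod 1363).
Since 1193 ≠ 1, base 11 is a Fermat witness: 1363 is composite.

1193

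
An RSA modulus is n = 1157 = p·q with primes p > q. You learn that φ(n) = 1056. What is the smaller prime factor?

φ(n) = (p−1)(q−1) = n − (p+q) + 1, so p + q = 1157 − 1056 + 1 = 102.
p and q are the roots of t² − 102t + 1157 = 0.
Discriminant: 102² − 4·1157 = 10404 − 4628 = 5776; √5776 = 76.
q = (102 − 76)/2 = 13, p = (102 + 76)/2 = 89.
Check: 13 · 89 = 1157.

13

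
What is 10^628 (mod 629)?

565

10^1 ≡ 10 (mod 629)
10^2 ≡ 10^2 = 100 ≡ 100 (mod 629)
10^4 ≡ 100^2 = 10000 ≡ 565 (mod 629)
10^8 ≡ 565^2 = 319225 ≡ 322 (mod 629)
10^16 ≡ 322^2 = 103684 ≡ 528 (mod 629)
10^32 ≡ 528^2 = 278784 ≡ 137 (mod 629)
10^64 ≡ 137^2 = 18769 ≡ 528 (mod 629)
10^128 ≡ 528^2 = 278784 ≡ 137 (mod 629)
10^256 ≡ 137^2 = 18769 ≡ 528 (mod 629)
10^512 ≡ 528^2 = 278784 ≡ 137 (mod 629)
628 = 512 + 64 + 32 + 16 + 4 in binary powers of 2.
So 10^628 ≡ 137 · 528 · 137 · 528 · 565 ≡ 565 (mod 629).
Since 565 ≠ 1, base 10 is a Fermat witness: 629 is composite.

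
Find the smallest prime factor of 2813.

2813 is odd.
Digit sum 14, not divisible by 3.
Ends in 3: not divisible by 5.
7: 2813 = 7·401 + 6
11: 2813 = 11·255 + 8
13: 2813 = 13·216 + 5
17: 2813 = 17·165 + 8
19: 2813 = 19·148 + 1
23: 2813 = 23·122 + 7
29: 2813 = 29·97

29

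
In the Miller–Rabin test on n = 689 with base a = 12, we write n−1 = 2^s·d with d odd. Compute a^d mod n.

689 − 1 = 688 = 2^4 · 43, so d = 43.
12^1 ≡ 12 (mod 689)
12^2 ≡ 12^2 = 144 ≡ 144 (mod 689)
12^4 ≡ 144^2 = 20736 ≡ 66 (mod 689)
12^8 ≡ 66^2 = 4356 ≡ 222 (mod 689)
12^16 ≡ 222^2 = 49284 ≡ 365 (mod 689)
12^32 ≡ 365^2 = 133225 ≡ 248 (mod 689)
43 = 32 + 8 + 2 + 1 in binary powers of 2.
So 12^43 ≡ 248 · 222 · 144 · 12 ≡ 337 (mod 689).
Squaring chain: 337 → 573 → 365 → 248; never reaches −1, so base 12 is a Miller–Rabin witness that 689 is composite.

337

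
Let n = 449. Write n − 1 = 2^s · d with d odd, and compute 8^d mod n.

322

449 − 1 = 448 = 2^6 · 7, so d = 7.
8^1 ≡ 8 (mod 449)
8^2 ≡ 8^2 = 64 ≡ 64 (mod 449)
8^4 ≡ 64^2 = 4096 ≡ 55 (mod 449)
7 = 4 + 2 + 1 in binary powers of 2.
So 8^7 ≡ 55 · 64 · 8 ≡ 322 (mod 449).
Squaring chain: 322 → 414 → 327 → 67 → 448 → 1; reaches −1, so base 8 does not prove 449 composite.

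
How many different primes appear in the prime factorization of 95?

2

95 = 5 · 19
95 = 5 · 19, which has 2 distinct prime factors.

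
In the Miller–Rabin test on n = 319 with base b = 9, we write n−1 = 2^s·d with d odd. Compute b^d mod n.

319 − 1 = 318 = 2^1 · 159, so d = 159.
9^1 ≡ 9 (mod 319)
9^2 ≡ 9^2 = 81 ≡ 81 (mod 319)
9^4 ≡ 81^2 = 6561 ≡ 181 (mod 319)
9^8 ≡ 181^2 = 32761 ≡ 223 (mod 319)
9^16 ≡ 223^2 = 49729 ≡ 284 (mod 319)
9^32 ≡ 284^2 = 80656 ≡ 268 (mod 319)
9^64 ≡ 268^2 = 71824 ≡ 49 (mod 319)
9^128 ≡ 49^2 = 2401 ≡ 168 (mod 319)
159 = 128 + 16 + 8 + 4 + 2 + 1 in binary powers of 2.
So 9^159 ≡ 168 · 284 · 223 · 181 · 81 · 9 ≡ 5 (mod 319).
Squaring chain: 5; never reaches −1, so base 9 is a Miller–Rabin witness that 319 is composite.

5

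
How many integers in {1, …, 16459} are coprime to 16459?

Factor: 16459 = 109 · 151.
φ(16459) = (109−1) · (151−1) = 108 · 150 = 16200.

16200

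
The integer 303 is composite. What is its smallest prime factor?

303 is odd.
Digit sum 6, divisible by 3.

3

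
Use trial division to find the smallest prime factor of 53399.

53399 is odd.
Digit sum 29, not divisible by 3.
Ends in 9: not divisible by 5.
7: 53399 = 7·7628 + 3
11: 53399 = 11·4854 + 5
13: 53399 = 13·4107 + 8
17: 53399 = 17·3141 + 2
19: 53399 = 19·2810 + 9
23: 53399 = 23·2321 + 16
29: 53399 = 29·1841 + 10
31: 53399 = 31·1722 + 17
37: 53399 = 37·1443 + 8
41: 53399 = 41·1302 + 17
43: 53399 = 43·1241 + 36
47: 53399 = 47·1136 + 7
53: 53399 = 53·1007 + 28
59: 53399 = 59·905 + 4
61: 53399 = 61·875 + 24
67: 53399 = 67·797

67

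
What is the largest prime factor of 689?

689 = 13 · 53
53 is prime.
So 689 = 13 · 53; the largest prime factor is 53.

53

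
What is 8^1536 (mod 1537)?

8^1 ≡ 8 (mod 1537)
8^2 ≡ 8^2 = 64 ≡ 64 (mod 1537)
8^4 ≡ 64^2 = 4096 ≡ 1022 (mod 1537)
8^8 ≡ 1022^2 = 1044484 ≡ 861 (mod 1537)
8^16 ≡ 861^2 = 741321 ≡ 487 (mod 1537)
8^32 ≡ 487^2 = 237169 ≡ 471 (mod 1537)
8^64 ≡ 471^2 = 221841 ≡ 513 (mod 1537)
8^128 ≡ 513^2 = 263169 ≡ 342 (mod 1537)
8^256 ≡ 342^2 = 116964 ≡ 152 (mod 1537)
8^512 ≡ 152^2 = 23104 ≡ 49 (mod 1537)
8^1024 ≡ 49^2 = 2401 ≡ 864 (mod 1537)
1536 = 1024 + 512 in binary powers of 2.
So 8^1536 ≡ 864 · 49 ≡ 837 (mod 1537).
Since 837 ≠ 1, base 8 is a Fermat witness: 1537 is composite.

837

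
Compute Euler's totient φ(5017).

Factor: 5017 = 29 · 173.
φ(5017) = (29−1) · (173−1) = 28 · 172 = 4816.

4816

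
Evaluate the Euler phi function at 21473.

21168

Factor: 21473 = 109 · 197.
φ(21473) = (109−1) · (197−1) = 108 · 196 = 21168.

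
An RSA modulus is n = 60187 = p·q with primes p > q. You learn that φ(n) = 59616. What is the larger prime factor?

433

φ(n) = (p−1)(q−1) = n − (p+q) + 1, so p + q = 60187 − 59616 + 1 = 572.
p and q are the roots of t² − 572t + 60187 = 0.
Discriminant: 572² − 4·60187 = 327184 − 240748 = 86436; √86436 = 294.
q = (572 − 294)/2 = 139, p = (572 + 294)/2 = 433.
Check: 139 · 433 = 60187.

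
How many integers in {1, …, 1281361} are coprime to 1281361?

Factor: 1281361 = 47 · 137 · 199.
φ(1281361) = (47−1) · (137−1) · (199−1) = 46 · 136 · 198 = 1238688.

1238688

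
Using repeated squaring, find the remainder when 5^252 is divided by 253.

5^1 ≡ 5 (mod 253)
5^2 ≡ 5^2 = 25 ≡ 25 (mod 253)
5^4 ≡ 25^2 = 625 ≡ 119 (mod 253)
5^8 ≡ 119^2 = 14161 ≡ 246 (mod 253)
5^16 ≡ 246^2 = 60516 ≡ 49 (mod 253)
5^32 ≡ 49^2 = 2401 ≡ 124 (mod 253)
5^64 ≡ 124^2 = 15376 ≡ 196 (mod 253)
5^128 ≡ 196^2 = 38416 ≡ 213 (mod 253)
252 = 128 + 64 + 32 + 16 + 8 + 4 in binary powers of 2.
So 5^252 ≡ 213 · 196 · 124 · 49 · 246 · 119 ≡ 124 (mod 253).
Since 124 ≠ 1, base 5 is a Fermat witness: 253 is composite.

124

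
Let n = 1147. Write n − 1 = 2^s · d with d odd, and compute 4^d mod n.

529

1147 − 1 = 1146 = 2^1 · 573, so d = 573.
4^1 ≡ 4 (mod 1147)
4^2 ≡ 4^2 = 16 ≡ 16 (mod 1147)
4^4 ≡ 16^2 = 256 ≡ 256 (mod 1147)
4^8 ≡ 256^2 = 65536 ≡ 157 (mod 1147)
4^16 ≡ 157^2 = 24649 ≡ 562 (mod 1147)
4^32 ≡ 562^2 = 315844 ≡ 419 (mod 1147)
4^64 ≡ 419^2 = 175561 ≡ 70 (mod 1147)
4^128 ≡ 70^2 = 4900 ≡ 312 (mod 1147)
4^256 ≡ 312^2 = 97344 ≡ 996 (mod 1147)
4^512 ≡ 996^2 = 992016 ≡ 1008 (mod 1147)
573 = 512 + 32 + 16 + 8 + 4 + 1 in binary powers of 2.
So 4^573 ≡ 1008 · 419 · 562 · 157 · 256 · 4 ≡ 529 (mod 1147).
Squaring chain: 529; never reaches −1, so base 4 is a Miller–Rabin witness that 1147 is composite.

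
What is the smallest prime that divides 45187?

45187 is odd.
Digit sum 25, not divisible by 3.
Ends in 7: not divisible by 5.
7: 45187 = 7·6455 + 2
11: 45187 = 11·4107 + 10
13: 45187 = 13·3475 + 12
17: 45187 = 17·2658 + 1
19: 45187 = 19·2378 + 5
23: 45187 = 23·1964 + 15
29: 45187 = 29·1558 + 5
31: 45187 = 31·1457 + 20
37: 45187 = 37·1221 + 10
41: 45187 = 41·1102 + 5
43: 45187 = 43·1050 + 37
47: 45187 = 47·961 + 20
53: 45187 = 53·852 + 31
59: 45187 = 59·765 + 52
61: 45187 = 61·740 + 47
67: 45187 = 67·674 + 29
71: 45187 = 71·636 + 31
73: 45187 = 73·619

73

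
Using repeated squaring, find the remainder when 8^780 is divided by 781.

8^1 ≡ 8 (mod 781)
8^2 ≡ 8^2 = 64 ≡ 64 (mod 781)
8^4 ≡ 64^2 = 4096 ≡ 191 (mod 781)
8^8 ≡ 191^2 = 36481 ≡ 555 (mod 781)
8^16 ≡ 555^2 = 308025 ≡ 311 (mod 781)
8^32 ≡ 311^2 = 96721 ≡ 658 (mod 781)
8^64 ≡ 658^2 = 432964 ≡ 290 (mod 781)
8^128 ≡ 290^2 = 84100 ≡ 533 (mod 781)
8^256 ≡ 533^2 = 284089 ≡ 586 (mod 781)
8^512 ≡ 586^2 = 343396 ≡ 537 (mod 781)
780 = 512 + 256 + 8 + 4 in binary powers of 2.
So 8^780 ≡ 537 · 586 · 555 · 191 ≡ 375 (mod 781).
Since 375 ≠ 1, base 8 is a Fermat witness: 781 is composite.

375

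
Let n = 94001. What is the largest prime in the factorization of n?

94001 = 23 · 4087
4087 = 61 · 67
67 is prime.
So 94001 = 23 · 61 · 67; the largest prime factor is 67.

67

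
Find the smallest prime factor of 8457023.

8457023 is odd.
Digit sum 29, not divisible by 3.
Ends in 3: not divisible by 5.
7: 8457023 = 7·1208146 + 1
11: 8457023 = 11·768820 + 3
13: 8457023 = 13·650540 + 3
17: 8457023 = 17·497471 + 16
19: 8457023 = 19·445106 + 9
23: 8457023 = 23·367696 + 15
29: 8457023 = 29·291621 + 14
31: 8457023 = 31·272807 + 6
37: 8457023 = 37·228568 + 7
41: 8457023 = 41·206268 + 35
43: 8457023 = 43·196674 + 41
47: 8457023 = 47·179936 + 31
53: 8457023 = 53·159566 + 25
59: 8457023 = 59·143339 + 22
61: 8457023 = 61·138639 + 44
67: 8457023 = 67·126224 + 15
71: 8457023 = 71·119113

71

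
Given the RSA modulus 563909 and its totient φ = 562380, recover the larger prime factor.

911

φ(n) = (p−1)(q−1) = n − (p+q) + 1, so p + q = 563909 − 562380 + 1 = 1530.
p and q are the roots of t² − 1530t + 563909 = 0.
Discriminant: 1530² − 4·563909 = 2340900 − 2255636 = 85264; √85264 = 292.
q = (1530 − 292)/2 = 619, p = (1530 + 292)/2 = 911.
Check: 619 · 911 = 563909.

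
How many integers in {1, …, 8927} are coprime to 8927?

Factor: 8927 = 79 · 113.
φ(8927) = (79−1) · (113−1) = 78 · 112 = 8736.

8736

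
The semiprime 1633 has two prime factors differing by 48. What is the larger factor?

Since p = q + 48, we have 1633 = q(q + 48), so q² + 48q − 1633 = 0.
Discriminant: 48² + 4·1633 = 2304 + 6532 = 8836; √8836 = 94.
q = (−48 + 94)/2 = 23, and p = q + 48 = 71.
Check: 23 · 71 = 1633.

71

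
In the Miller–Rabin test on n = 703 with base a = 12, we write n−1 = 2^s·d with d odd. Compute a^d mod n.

75

703 − 1 = 702 = 2^1 · 351, so d = 351.
12^1 ≡ 12 (mod 703)
12^2 ≡ 12^2 = 144 ≡ 144 (mod 703)
12^4 ≡ 144^2 = 20736 ≡ 349 (mod 703)
12^8 ≡ 349^2 = 121801 ≡ 182 (mod 703)
12^16 ≡ 182^2 = 33124 ≡ 83 (mod 703)
12^32 ≡ 83^2 = 6889 ≡ 562 (mod 703)
12^64 ≡ 562^2 = 315844 ≡ 197 (mod 703)
12^128 ≡ 197^2 = 38809 ≡ 144 (mod 703)
12^256 ≡ 144^2 = 20736 ≡ 349 (mod 703)
351 = 256 + 64 + 16 + 8 + 4 + 2 + 1 in binary powers of 2.
So 12^351 ≡ 349 · 197 · 83 · 182 · 349 · 144 · 12 ≡ 75 (mod 703).
Squaring chain: 75; never reaches −1, so base 12 is a Miller–Rabin witness that 703 is composite.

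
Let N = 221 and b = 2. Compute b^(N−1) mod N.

16

2^1 ≡ 2 (mod 221)
2^2 ≡ 2^2 = 4 ≡ 4 (mod 221)
2^4 ≡ 4^2 = 16 ≡ 16 (mod 221)
2^8 ≡ 16^2 = 256 ≡ 35 (mod 221)
2^16 ≡ 35^2 = 1225 ≡ 120 (mod 221)
2^32 ≡ 120^2 = 14400 ≡ 35 (mod 221)
2^64 ≡ 35^2 = 1225 ≡ 120 (mod 221)
2^128 ≡ 120^2 = 14400 ≡ 35 (mod 221)
220 = 128 + 64 + 16 + 8 + 4 in binary powers of 2.
So 2^220 ≡ 35 · 120 · 120 · 35 · 16 ≡ 16 (mod 221).
Since 16 ≠ 1, base 2 is a Fermat witness: 221 is composite.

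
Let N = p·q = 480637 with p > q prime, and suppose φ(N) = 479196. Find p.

φ(n) = (p−1)(q−1) = n − (p+q) + 1, so p + q = 480637 − 479196 + 1 = 1442.
p and q are the roots of t² − 1442t + 480637 = 0.
Discriminant: 1442² − 4·480637 = 2079364 − 1922548 = 156816; √156816 = 396.
q = (1442 − 396)/2 = 523, p = (1442 + 396)/2 = 919.
Check: 523 · 919 = 480637.

919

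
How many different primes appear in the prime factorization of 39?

2

39 = 3 · 13
39 = 3 · 13, which has 2 distinct prime factors.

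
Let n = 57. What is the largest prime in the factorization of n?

57 = 3 · 19
19 is prime.
So 57 = 3 · 19; the largest prime factor is 19.

19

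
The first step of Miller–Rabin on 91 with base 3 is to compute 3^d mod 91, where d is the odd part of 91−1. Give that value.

91 − 1 = 90 = 2^1 · 45, so d = 45.
3^1 ≡ 3 (mod 91)
3^2 ≡ 3^2 = 9 ≡ 9 (mod 91)
3^4 ≡ 9^2 = 81 ≡ 81 (mod 91)
3^8 ≡ 81^2 = 6561 ≡ 9 (mod 91)
3^16 ≡ 9^2 = 81 ≡ 81 (mod 91)
3^32 ≡ 81^2 = 6561 ≡ 9 (mod 91)
45 = 32 + 8 + 4 + 1 in binary powers of 2.
So 3^45 ≡ 9 · 9 · 81 · 3 ≡ 27 (mod 91).
Squaring chain: 27; never reaches −1, so base 3 is a Miller–Rabin witness that 91 is composite.

27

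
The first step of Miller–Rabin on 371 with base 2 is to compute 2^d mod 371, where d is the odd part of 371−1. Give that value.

151

371 − 1 = 370 = 2^1 · 185, so d = 185.
2^1 ≡ 2 (mod 371)
2^2 ≡ 2^2 = 4 ≡ 4 (mod 371)
2^4 ≡ 4^2 = 16 ≡ 16 (mod 371)
2^8 ≡ 16^2 = 256 ≡ 256 (mod 371)
2^16 ≡ 256^2 = 65536 ≡ 240 (mod 371)
2^32 ≡ 240^2 = 57600 ≡ 95 (mod 371)
2^64 ≡ 95^2 = 9025 ≡ 121 (mod 371)
2^128 ≡ 121^2 = 14641 ≡ 172 (mod 371)
185 = 128 + 32 + 16 + 8 + 1 in binary powers of 2.
So 2^185 ≡ 172 · 95 · 240 · 256 · 2 ≡ 151 (mod 371).
Squaring chain: 151; never reaches −1, so base 2 is a Miller–Rabin witness that 371 is composite.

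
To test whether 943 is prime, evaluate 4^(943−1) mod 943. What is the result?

4^1 ≡ 4 (mod 943)
4^2 ≡ 4^2 = 16 ≡ 16 (mod 943)
4^4 ≡ 16^2 = 256 ≡ 256 (mod 943)
4^8 ≡ 256^2 = 65536 ≡ 469 (mod 943)
4^16 ≡ 469^2 = 219961 ≡ 242 (mod 943)
4^32 ≡ 242^2 = 58564 ≡ 98 (mod 943)
4^64 ≡ 98^2 = 9604 ≡ 174 (mod 943)
4^128 ≡ 174^2 = 30276 ≡ 100 (mod 943)
4^256 ≡ 100^2 = 10000 ≡ 570 (mod 943)
4^512 ≡ 570^2 = 324900 ≡ 508 (mod 943)
942 = 512 + 256 + 128 + 32 + 8 + 4 + 2 in binary powers of 2.
So 4^942 ≡ 508 · 570 · 100 · 98 · 469 · 256 · 16 ≡ 836 (mod 943).
Since 836 ≠ 1, base 4 is a Fermat witness: 943 is composite.

836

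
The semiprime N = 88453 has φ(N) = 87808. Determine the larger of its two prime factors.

φ(n) = (p−1)(q−1) = n − (p+q) + 1, so p + q = 88453 − 87808 + 1 = 646.
p and q are the roots of t² − 646t + 88453 = 0.
Discriminant: 646² − 4·88453 = 417316 − 353812 = 63504; √63504 = 252.
q = (646 − 252)/2 = 197, p = (646 + 252)/2 = 449.
Check: 197 · 449 = 88453.

449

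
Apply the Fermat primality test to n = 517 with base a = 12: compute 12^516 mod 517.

12^1 ≡ 12 (mod 517)
12^2 ≡ 12^2 = 144 ≡ 144 (mod 517)
12^4 ≡ 144^2 = 20736 ≡ 56 (mod 517)
12^8 ≡ 56^2 = 3136 ≡ 34 (mod 517)
12^16 ≡ 34^2 = 1156 ≡ 122 (mod 517)
12^32 ≡ 122^2 = 14884 ≡ 408 (mod 517)
12^64 ≡ 408^2 = 166464 ≡ 507 (mod 517)
12^128 ≡ 507^2 = 257049 ≡ 100 (mod 517)
12^256 ≡ 100^2 = 10000 ≡ 177 (mod 517)
12^512 ≡ 177^2 = 31329 ≡ 309 (mod 517)
516 = 512 + 4 in binary powers of 2.
So 12^516 ≡ 309 · 56 ≡ 243 (mod 517).
Since 243 ≠ 1, base 12 is a Fermat witness: 517 is composite.

243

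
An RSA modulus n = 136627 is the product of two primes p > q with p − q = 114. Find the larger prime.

Since p = q + 114, we have 136627 = q(q + 114), so q² + 114q − 136627 = 0.
Discriminant: 114² + 4·136627 = 12996 + 546508 = 559504; √559504 = 748.
q = (−114 + 748)/2 = 317, and p = q + 114 = 431.
Check: 317 · 431 = 136627.

431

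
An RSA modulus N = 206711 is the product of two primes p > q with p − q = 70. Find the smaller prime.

421

Since p = q + 70, we have 206711 = q(q + 70), so q² + 70q − 206711 = 0.
Discriminant: 70² + 4·206711 = 4900 + 826844 = 831744; √831744 = 912.
q = (−70 + 912)/2 = 421, and p = q + 70 = 491.
Check: 421 · 491 = 206711.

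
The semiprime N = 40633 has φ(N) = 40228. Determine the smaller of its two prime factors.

179

φ(n) = (p−1)(q−1) = n − (p+q) + 1, so p + q = 40633 − 40228 + 1 = 406.
p and q are the roots of t² − 406t + 40633 = 0.
Discriminant: 406² − 4·40633 = 164836 − 162532 = 2304; √2304 = 48.
q = (406 − 48)/2 = 179, p = (406 + 48)/2 = 227.
Check: 179 · 227 = 40633.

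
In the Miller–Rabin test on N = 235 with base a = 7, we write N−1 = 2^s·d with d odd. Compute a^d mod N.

235 − 1 = 234 = 2^1 · 117, so d = 117.
7^1 ≡ 7 (mod 235)
7^2 ≡ 7^2 = 49 ≡ 49 (mod 235)
7^4 ≡ 49^2 = 2401 ≡ 51 (mod 235)
7^8 ≡ 51^2 = 2601 ≡ 16 (mod 235)
7^16 ≡ 16^2 = 256 ≡ 21 (mod 235)
7^32 ≡ 21^2 = 441 ≡ 206 (mod 235)
7^64 ≡ 206^2 = 42436 ≡ 136 (mod 235)
117 = 64 + 32 + 16 + 4 + 1 in binary powers of 2.
So 7^117 ≡ 136 · 206 · 21 · 51 · 7 ≡ 2 (mod 235).
Squaring chain: 2; never reaches −1, so base 7 is a Miller–Rabin witness that 235 is composite.

2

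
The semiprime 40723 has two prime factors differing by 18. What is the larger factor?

211

Since p = q + 18, we have 40723 = q(q + 18), so q² + 18q − 40723 = 0.
Discriminant: 18² + 4·40723 = 324 + 162892 = 163216; √163216 = 404.
q = (−18 + 404)/2 = 193, and p = q + 18 = 211.
Check: 193 · 211 = 40723.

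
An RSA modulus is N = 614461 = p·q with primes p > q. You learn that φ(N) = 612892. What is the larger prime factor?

827

φ(n) = (p−1)(q−1) = n − (p+q) + 1, so p + q = 614461 − 612892 + 1 = 1570.
p and q are the roots of t² − 1570t + 614461 = 0.
Discriminant: 1570² − 4·614461 = 2464900 − 2457844 = 7056; √7056 = 84.
q = (1570 − 84)/2 = 743, p = (1570 + 84)/2 = 827.
Check: 743 · 827 = 614461.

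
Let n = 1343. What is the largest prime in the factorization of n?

79

1343 = 17 · 79
79 is prime.
So 1343 = 17 · 79; the largest prime factor is 79.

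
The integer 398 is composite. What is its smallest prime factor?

398 is even: 2 divides it.

2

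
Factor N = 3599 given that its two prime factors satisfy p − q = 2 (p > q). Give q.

Since p = q + 2, we have 3599 = q(q + 2), so q² + 2q − 3599 = 0.
Discriminant: 2² + 4·3599 = 4 + 14396 = 14400; √14400 = 120.
q = (−2 + 120)/2 = 59, and p = q + 2 = 61.
Check: 59 · 61 = 3599.

59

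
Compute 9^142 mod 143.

48

9^1 ≡ 9 (mod 143)
9^2 ≡ 9^2 = 81 ≡ 81 (mod 143)
9^4 ≡ 81^2 = 6561 ≡ 126 (mod 143)
9^8 ≡ 126^2 = 15876 ≡ 3 (mod 143)
9^16 ≡ 3^2 = 9 ≡ 9 (mod 143)
9^32 ≡ 9^2 = 81 ≡ 81 (mod 143)
9^64 ≡ 81^2 = 6561 ≡ 126 (mod 143)
9^128 ≡ 126^2 = 15876 ≡ 3 (mod 143)
142 = 128 + 8 + 4 + 2 in binary powers of 2.
So 9^142 ≡ 3 · 3 · 126 · 81 ≡ 48 (mod 143).
Since 48 ≠ 1, base 9 is a Fermat witness: 143 is composite.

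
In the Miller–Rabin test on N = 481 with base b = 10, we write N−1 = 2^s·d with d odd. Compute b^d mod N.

481 − 1 = 480 = 2^5 · 15, so d = 15.
10^1 ≡ 10 (mod 481)
10^2 ≡ 10^2 = 100 ≡ 100 (mod 481)
10^4 ≡ 100^2 = 10000 ≡ 380 (mod 481)
10^8 ≡ 380^2 = 144400 ≡ 100 (mod 481)
15 = 8 + 4 + 2 + 1 in binary powers of 2.
So 10^15 ≡ 100 · 380 · 100 · 10 ≡ 38 (mod 481).
Squaring chain: 38 → 1 → 1 → 1 → 1; never reaches −1, so base 10 is a Miller–Rabin witness that 481 is composite.

38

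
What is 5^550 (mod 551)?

480

5^1 ≡ 5 (mod 551)
5^2 ≡ 5^2 = 25 ≡ 25 (mod 551)
5^4 ≡ 25^2 = 625 ≡ 74 (mod 551)
5^8 ≡ 74^2 = 5476 ≡ 517 (mod 551)
5^16 ≡ 517^2 = 267289 ≡ 54 (mod 551)
5^32 ≡ 54^2 = 2916 ≡ 161 (mod 551)
5^64 ≡ 161^2 = 25921 ≡ 24 (mod 551)
5^128 ≡ 24^2 = 576 ≡ 25 (mod 551)
5^256 ≡ 25^2 = 625 ≡ 74 (mod 551)
5^512 ≡ 74^2 = 5476 ≡ 517 (mod 551)
550 = 512 + 32 + 4 + 2 in binary powers of 2.
So 5^550 ≡ 517 · 161 · 74 · 25 ≡ 480 (mod 551).
Since 480 ≠ 1, base 5 is a Fermat witness: 551 is composite.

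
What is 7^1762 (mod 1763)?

1197

7^1 ≡ 7 (mod 1763)
7^2 ≡ 7^2 = 49 ≡ 49 (mod 1763)
7^4 ≡ 49^2 = 2401 ≡ 638 (mod 1763)
7^8 ≡ 638^2 = 407044 ≡ 1554 (mod 1763)
7^16 ≡ 1554^2 = 2414916 ≡ 1369 (mod 1763)
7^32 ≡ 1369^2 = 1874161 ≡ 92 (mod 1763)
7^64 ≡ 92^2 = 8464 ≡ 1412 (mod 1763)
7^128 ≡ 1412^2 = 1993744 ≡ 1554 (mod 1763)
7^256 ≡ 1554^2 = 2414916 ≡ 1369 (mod 1763)
7^512 ≡ 1369^2 = 1874161 ≡ 92 (mod 1763)
7^1024 ≡ 92^2 = 8464 ≡ 1412 (mod 1763)
1762 = 1024 + 512 + 128 + 64 + 32 + 2 in binary powers of 2.
So 7^1762 ≡ 1412 · 92 · 1554 · 1412 · 92 · 49 ≡ 1197 (mod 1763).
Since 1197 ≠ 1, base 7 is a Fermat witness: 1763 is composite.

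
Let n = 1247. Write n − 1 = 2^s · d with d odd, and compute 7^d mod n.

1247 − 1 = 1246 = 2^1 · 623, so d = 623.
7^1 ≡ 7 (mod 1247)
7^2 ≡ 7^2 = 49 ≡ 49 (mod 1247)
7^4 ≡ 49^2 = 2401 ≡ 1154 (mod 1247)
7^8 ≡ 1154^2 = 1331716 ≡ 1167 (mod 1247)
7^16 ≡ 1167^2 = 1361889 ≡ 165 (mod 1247)
7^32 ≡ 165^2 = 27225 ≡ 1038 (mod 1247)
7^64 ≡ 1038^2 = 1077444 ≡ 36 (mod 1247)
7^128 ≡ 36^2 = 1296 ≡ 49 (mod 1247)
7^256 ≡ 49^2 = 2401 ≡ 1154 (mod 1247)
7^512 ≡ 1154^2 = 1331716 ≡ 1167 (mod 1247)
623 = 512 + 64 + 32 + 8 + 4 + 2 + 1 in binary powers of 2.
So 7^623 ≡ 1167 · 36 · 1038 · 1167 · 1154 · 49 · 7 ≡ 639 (mod 1247).
Squaring chain: 639; never reaches −1, so base 7 is a Miller–Rabin witness that 1247 is composite.

639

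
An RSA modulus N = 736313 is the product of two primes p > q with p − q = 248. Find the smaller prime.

Since p = q + 248, we have 736313 = q(q + 248), so q² + 248q − 736313 = 0.
Discriminant: 248² + 4·736313 = 61504 + 2945252 = 3006756; √3006756 = 1734.
q = (−248 + 1734)/2 = 743, and p = q + 248 = 991.
Check: 743 · 991 = 736313.

743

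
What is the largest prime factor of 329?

329 = 7 · 47
47 is prime.
So 329 = 7 · 47; the largest prime factor is 47.

47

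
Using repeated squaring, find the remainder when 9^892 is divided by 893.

788

9^1 ≡ 9 (mod 893)
9^2 ≡ 9^2 = 81 ≡ 81 (mod 893)
9^4 ≡ 81^2 = 6561 ≡ 310 (mod 893)
9^8 ≡ 310^2 = 96100 ≡ 549 (mod 893)
9^16 ≡ 549^2 = 301401 ≡ 460 (mod 893)
9^32 ≡ 460^2 = 211600 ≡ 852 (mod 893)
9^64 ≡ 852^2 = 725904 ≡ 788 (mod 893)
9^128 ≡ 788^2 = 620944 ≡ 309 (mod 893)
9^256 ≡ 309^2 = 95481 ≡ 823 (mod 893)
9^512 ≡ 823^2 = 677329 ≡ 435 (mod 893)
892 = 512 + 256 + 64 + 32 + 16 + 8 + 4 in binary powers of 2.
So 9^892 ≡ 435 · 823 · 788 · 852 · 460 · 549 · 310 ≡ 788 (mod 893).
Since 788 ≠ 1, base 9 is a Fermat witness: 893 is composite.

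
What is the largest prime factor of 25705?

97

25705 = 5 · 5141
5141 = 53 · 97
97 is prime.
So 25705 = 5 · 53 · 97; the largest prime factor is 97.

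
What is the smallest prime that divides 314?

2

314 is even: 2 divides it.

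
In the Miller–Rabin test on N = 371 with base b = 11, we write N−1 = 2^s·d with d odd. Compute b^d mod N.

324

371 − 1 = 370 = 2^1 · 185, so d = 185.
11^1 ≡ 11 (mod 371)
11^2 ≡ 11^2 = 121 ≡ 121 (mod 371)
11^4 ≡ 121^2 = 14641 ≡ 172 (mod 371)
11^8 ≡ 172^2 = 29584 ≡ 275 (mod 371)
11^16 ≡ 275^2 = 75625 ≡ 312 (mod 371)
11^32 ≡ 312^2 = 97344 ≡ 142 (mod 371)
11^64 ≡ 142^2 = 20164 ≡ 130 (mod 371)
11^128 ≡ 130^2 = 16900 ≡ 205 (mod 371)
185 = 128 + 32 + 16 + 8 + 1 in binary powers of 2.
So 11^185 ≡ 205 · 142 · 312 · 275 · 11 ≡ 324 (mod 371).
Squaring chain: 324; never reaches −1, so base 11 is a Miller–Rabin witness that 371 is composite.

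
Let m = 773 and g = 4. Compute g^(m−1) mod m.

1

4^1 ≡ 4 (mod 773)
4^2 ≡ 4^2 = 16 ≡ 16 (mod 773)
4^4 ≡ 16^2 = 256 ≡ 256 (mod 773)
4^8 ≡ 256^2 = 65536 ≡ 604 (mod 773)
4^16 ≡ 604^2 = 364816 ≡ 733 (mod 773)
4^32 ≡ 733^2 = 537289 ≡ 54 (mod 773)
4^64 ≡ 54^2 = 2916 ≡ 597 (mod 773)
4^128 ≡ 597^2 = 356409 ≡ 56 (mod 773)
4^256 ≡ 56^2 = 3136 ≡ 44 (mod 773)
4^512 ≡ 44^2 = 1936 ≡ 390 (mod 773)
772 = 512 + 256 + 4 in binary powers of 2.
So 4^772 ≡ 390 · 44 · 256 ≡ 1 (mod 773).
Since the result is 1, base 4 gives no evidence that 773 is composite.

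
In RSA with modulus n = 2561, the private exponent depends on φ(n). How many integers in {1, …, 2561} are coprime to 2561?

2352

Factor: 2561 = 13 · 197.
φ(2561) = (13−1) · (197−1) = 12 · 196 = 2352.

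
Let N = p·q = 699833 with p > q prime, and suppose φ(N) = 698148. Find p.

φ(n) = (p−1)(q−1) = n − (p+q) + 1, so p + q = 699833 − 698148 + 1 = 1686.
p and q are the roots of t² − 1686t + 699833 = 0.
Discriminant: 1686² − 4·699833 = 2842596 − 2799332 = 43264; √43264 = 208.
q = (1686 − 208)/2 = 739, p = (1686 + 208)/2 = 947.
Check: 739 · 947 = 699833.

947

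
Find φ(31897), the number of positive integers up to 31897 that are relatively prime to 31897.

31540

Factor: 31897 = 167 · 191.
φ(31897) = (167−1) · (191−1) = 166 · 190 = 31540.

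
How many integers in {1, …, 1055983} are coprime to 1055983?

Factor: 1055983 = 71 · 107 · 139.
φ(1055983) = (71−1) · (107−1) · (139−1) = 70 · 106 · 138 = 1023960.

1023960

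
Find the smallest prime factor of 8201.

59

8201 is odd.
Digit sum 11, not divisible by 3.
Ends in 1: not divisible by 5.
7: 8201 = 7·1171 + 4
11: 8201 = 11·745 + 6
13: 8201 = 13·630 + 11
17: 8201 = 17·482 + 7
19: 8201 = 19·431 + 12
23: 8201 = 23·356 + 13
29: 8201 = 29·282 + 23
31: 8201 = 31·264 + 17
37: 8201 = 37·221 + 24
41: 8201 = 41·200 + 1
43: 8201 = 43·190 + 31
47: 8201 = 47·174 + 23
53: 8201 = 53·154 + 39
59: 8201 = 59·139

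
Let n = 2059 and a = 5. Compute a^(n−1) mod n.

5^1 ≡ 5 (mod 2059)
5^2 ≡ 5^2 = 25 ≡ 25 (mod 2059)
5^4 ≡ 25^2 = 625 ≡ 625 (mod 2059)
5^8 ≡ 625^2 = 390625 ≡ 1474 (mod 2059)
5^16 ≡ 1474^2 = 2172676 ≡ 431 (mod 2059)
5^32 ≡ 431^2 = 185761 ≡ 451 (mod 2059)
5^64 ≡ 451^2 = 203401 ≡ 1619 (mod 2059)
5^128 ≡ 1619^2 = 2621161 ≡ 54 (mod 2059)
5^256 ≡ 54^2 = 2916 ≡ 857 (mod 2059)
5^512 ≡ 857^2 = 734449 ≡ 1445 (mod 2059)
5^1024 ≡ 1445^2 = 2088025 ≡ 199 (mod 2059)
5^2048 ≡ 199^2 = 39601 ≡ 480 (mod 2059)
2058 = 2048 + 8 + 2 in binary powers of 2.
So 5^2058 ≡ 480 · 1474 · 25 ≡ 1190 (mod 2059).
Since 1190 ≠ 1, base 5 is a Fermat witness: 2059 is composite.

1190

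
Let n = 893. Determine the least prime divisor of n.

19

893 is odd.
Digit sum 20, not divisible by 3.
Ends in 3: not divisible by 5.
7: 893 = 7·127 + 4
11: 893 = 11·81 + 2
13: 893 = 13·68 + 9
17: 893 = 17·52 + 9
19: 893 = 19·47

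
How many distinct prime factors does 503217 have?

503217 = 3^2 · 55913
55913 = 11 · 5083
5083 = 13 · 391
391 = 17 · 23
503217 = 3^2 · 11 · 13 · 17 · 23, which has 5 distinct prime factors.

5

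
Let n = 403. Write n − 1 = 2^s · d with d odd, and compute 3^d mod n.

403 − 1 = 402 = 2^1 · 201, so d = 201.
3^1 ≡ 3 (mod 403)
3^2 ≡ 3^2 = 9 ≡ 9 (mod 403)
3^4 ≡ 9^2 = 81 ≡ 81 (mod 403)
3^8 ≡ 81^2 = 6561 ≡ 113 (mod 403)
3^16 ≡ 113^2 = 12769 ≡ 276 (mod 403)
3^32 ≡ 276^2 = 76176 ≡ 9 (mod 403)
3^64 ≡ 9^2 = 81 ≡ 81 (mod 403)
3^128 ≡ 81^2 = 6561 ≡ 113 (mod 403)
201 = 128 + 64 + 8 + 1 in binary powers of 2.
So 3^201 ≡ 113 · 81 · 113 · 3 ≡ 170 (mod 403).
Squaring chain: 170; never reaches −1, so base 3 is a Miller–Rabin witness that 403 is composite.

170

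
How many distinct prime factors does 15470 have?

15470 = 2 · 7735
7735 = 5 · 1547
1547 = 7 · 221
221 = 13 · 17
15470 = 2 · 5 · 7 · 13 · 17, which has 5 distinct prime factors.

5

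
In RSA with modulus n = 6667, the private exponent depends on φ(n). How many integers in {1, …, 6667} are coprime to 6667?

6496

Factor: 6667 = 59 · 113.
φ(6667) = (59−1) · (113−1) = 58 · 112 = 6496.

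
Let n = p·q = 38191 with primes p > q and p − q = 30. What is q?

181

Since p = q + 30, we have 38191 = q(q + 30), so q² + 30q − 38191 = 0.
Discriminant: 30² + 4·38191 = 900 + 152764 = 153664; √153664 = 392.
q = (−30 + 392)/2 = 181, and p = q + 30 = 211.
Check: 181 · 211 = 38191.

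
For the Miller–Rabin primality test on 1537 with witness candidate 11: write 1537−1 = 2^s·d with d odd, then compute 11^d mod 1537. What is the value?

1331

1537 − 1 = 1536 = 2^9 · 3, so d = 3.
11^1 ≡ 11 (mod 1537)
11^2 ≡ 11^2 = 121 ≡ 121 (mod 1537)
3 = 2 + 1 in binary powers of 2.
So 11^3 ≡ 121 · 11 ≡ 1331 (mod 1537).
Squaring chain: 1331 → 937 → 342 → 152 → 49 → 864 → 1051 → 1035 → 1473; never reaches −1, so base 11 is a Miller–Rabin witness that 1537 is composite.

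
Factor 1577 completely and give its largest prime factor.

1577 = 19 · 83
83 is prime.
So 1577 = 19 · 83; the largest prime factor is 83.

83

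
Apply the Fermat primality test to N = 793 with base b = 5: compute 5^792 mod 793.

5^1 ≡ 5 (mod 793)
5^2 ≡ 5^2 = 25 ≡ 25 (mod 793)
5^4 ≡ 25^2 = 625 ≡ 625 (mod 793)
5^8 ≡ 625^2 = 390625 ≡ 469 (mod 793)
5^16 ≡ 469^2 = 219961 ≡ 300 (mod 793)
5^32 ≡ 300^2 = 90000 ≡ 391 (mod 793)
5^64 ≡ 391^2 = 152881 ≡ 625 (mod 793)
5^128 ≡ 625^2 = 390625 ≡ 469 (mod 793)
5^256 ≡ 469^2 = 219961 ≡ 300 (mod 793)
5^512 ≡ 300^2 = 90000 ≡ 391 (mod 793)
792 = 512 + 256 + 16 + 8 in binary powers of 2.
So 5^792 ≡ 391 · 300 · 300 · 469 ≡ 508 (mod 793).
Since 508 ≠ 1, base 5 is a Fermat witness: 793 is composite.

508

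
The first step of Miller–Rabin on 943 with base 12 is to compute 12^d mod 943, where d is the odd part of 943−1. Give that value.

671

943 − 1 = 942 = 2^1 · 471, so d = 471.
12^1 ≡ 12 (mod 943)
12^2 ≡ 12^2 = 144 ≡ 144 (mod 943)
12^4 ≡ 144^2 = 20736 ≡ 933 (mod 943)
12^8 ≡ 933^2 = 870489 ≡ 100 (mod 943)
12^16 ≡ 100^2 = 10000 ≡ 570 (mod 943)
12^32 ≡ 570^2 = 324900 ≡ 508 (mod 943)
12^64 ≡ 508^2 = 258064 ≡ 625 (mod 943)
12^128 ≡ 625^2 = 390625 ≡ 223 (mod 943)
12^256 ≡ 223^2 = 49729 ≡ 693 (mod 943)
471 = 256 + 128 + 64 + 16 + 4 + 2 + 1 in binary powers of 2.
So 12^471 ≡ 693 · 223 · 625 · 570 · 933 · 144 · 12 ≡ 671 (mod 943).
Squaring chain: 671; never reaches −1, so base 12 is a Miller–Rabin witness that 943 is composite.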